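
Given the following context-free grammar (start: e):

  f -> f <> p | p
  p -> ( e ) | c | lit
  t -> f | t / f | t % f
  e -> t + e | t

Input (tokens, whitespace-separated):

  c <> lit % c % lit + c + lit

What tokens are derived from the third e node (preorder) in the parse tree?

[e [t [t [t [f [f [p c]] <> [p lit]]] % [f [p c]]] % [f [p lit]]] + [e [t [f [p c]]] + [e [t [f [p lit]]]]]]

lit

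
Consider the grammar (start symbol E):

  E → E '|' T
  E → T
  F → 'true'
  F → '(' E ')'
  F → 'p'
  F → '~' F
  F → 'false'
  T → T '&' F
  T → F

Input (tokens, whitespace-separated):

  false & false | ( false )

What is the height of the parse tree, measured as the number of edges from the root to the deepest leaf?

[E [E [T [T [F false]] & [F false]]] | [T [F ( [E [T [F false]]] )]]]

6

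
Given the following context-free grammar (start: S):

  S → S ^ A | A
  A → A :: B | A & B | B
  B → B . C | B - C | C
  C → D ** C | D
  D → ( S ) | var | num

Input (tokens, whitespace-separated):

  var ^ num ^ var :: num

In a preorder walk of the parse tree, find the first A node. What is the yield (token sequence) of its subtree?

var

[S [S [S [A [B [C [D var]]]]] ^ [A [B [C [D num]]]]] ^ [A [A [B [C [D var]]]] :: [B [C [D num]]]]]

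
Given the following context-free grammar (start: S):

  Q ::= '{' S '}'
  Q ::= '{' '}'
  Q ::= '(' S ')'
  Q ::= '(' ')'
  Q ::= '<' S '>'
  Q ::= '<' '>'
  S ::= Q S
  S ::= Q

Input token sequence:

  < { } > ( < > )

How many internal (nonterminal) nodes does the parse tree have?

8

[S [Q < [S [Q { }]] >] [S [Q ( [S [Q < >]] )]]]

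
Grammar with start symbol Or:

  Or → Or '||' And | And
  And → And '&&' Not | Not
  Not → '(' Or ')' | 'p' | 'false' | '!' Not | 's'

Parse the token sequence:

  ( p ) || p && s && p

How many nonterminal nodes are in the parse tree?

13

[Or [Or [And [Not ( [Or [And [Not p]]] )]]] || [And [And [And [Not p]] && [Not s]] && [Not p]]]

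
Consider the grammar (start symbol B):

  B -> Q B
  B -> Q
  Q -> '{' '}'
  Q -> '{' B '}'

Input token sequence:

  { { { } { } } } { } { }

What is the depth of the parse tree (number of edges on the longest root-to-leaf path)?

7

[B [Q { [B [Q { [B [Q { }] [B [Q { }]]] }]] }] [B [Q { }] [B [Q { }]]]]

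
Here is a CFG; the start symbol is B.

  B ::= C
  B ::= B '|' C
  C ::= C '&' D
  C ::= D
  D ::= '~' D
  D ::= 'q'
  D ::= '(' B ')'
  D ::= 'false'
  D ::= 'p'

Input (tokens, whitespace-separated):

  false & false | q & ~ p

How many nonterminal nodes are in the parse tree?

11

[B [B [C [C [D false]] & [D false]]] | [C [C [D q]] & [D ~ [D p]]]]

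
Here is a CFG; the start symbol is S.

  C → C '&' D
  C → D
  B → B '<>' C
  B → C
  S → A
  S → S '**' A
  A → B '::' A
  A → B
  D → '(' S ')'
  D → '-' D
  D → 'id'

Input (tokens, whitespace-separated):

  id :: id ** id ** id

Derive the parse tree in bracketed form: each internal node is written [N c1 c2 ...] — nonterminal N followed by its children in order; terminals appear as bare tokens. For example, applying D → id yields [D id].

[S [S [S [A [B [C [D id]]] :: [A [B [C [D id]]]]]] ** [A [B [C [D id]]]]] ** [A [B [C [D id]]]]]

S
S ** A
S ** A ** A
A ** A ** A
B :: A ** A ** A
C :: A ** A ** A
D :: A ** A ** A
id :: A ** A ** A
id :: B ** A ** A
id :: C ** A ** A
id :: D ** A ** A
id :: id ** A ** A
id :: id ** B ** A
id :: id ** C ** A
id :: id ** D ** A
id :: id ** id ** A
id :: id ** id ** B
id :: id ** id ** C
id :: id ** id ** D
id :: id ** id ** id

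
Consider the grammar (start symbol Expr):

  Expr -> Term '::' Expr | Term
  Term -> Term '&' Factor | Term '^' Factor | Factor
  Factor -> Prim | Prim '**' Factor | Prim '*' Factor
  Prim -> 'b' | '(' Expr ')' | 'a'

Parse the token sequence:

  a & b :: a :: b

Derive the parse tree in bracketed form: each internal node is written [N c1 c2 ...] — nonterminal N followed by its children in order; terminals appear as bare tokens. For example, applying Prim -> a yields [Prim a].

Expr
Term :: Expr
Term & Factor :: Expr
Factor & Factor :: Expr
Prim & Factor :: Expr
a & Factor :: Expr
a & Prim :: Expr
a & b :: Expr
a & b :: Term :: Expr
a & b :: Factor :: Expr
a & b :: Prim :: Expr
a & b :: a :: Expr
a & b :: a :: Term
a & b :: a :: Factor
a & b :: a :: Prim
a & b :: a :: b

[Expr [Term [Term [Factor [Prim a]]] & [Factor [Prim b]]] :: [Expr [Term [Factor [Prim a]]] :: [Expr [Term [Factor [Prim b]]]]]]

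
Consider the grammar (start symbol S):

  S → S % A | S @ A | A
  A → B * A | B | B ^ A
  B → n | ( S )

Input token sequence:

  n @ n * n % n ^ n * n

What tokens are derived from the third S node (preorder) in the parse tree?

n

[S [S [S [A [B n]]] @ [A [B n] * [A [B n]]]] % [A [B n] ^ [A [B n] * [A [B n]]]]]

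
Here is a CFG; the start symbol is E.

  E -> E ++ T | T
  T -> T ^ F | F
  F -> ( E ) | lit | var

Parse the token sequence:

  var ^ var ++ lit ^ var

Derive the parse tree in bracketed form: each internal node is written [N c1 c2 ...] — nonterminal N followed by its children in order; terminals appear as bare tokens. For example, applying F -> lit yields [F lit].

E
E ++ T
T ++ T
T ^ F ++ T
F ^ F ++ T
var ^ F ++ T
var ^ var ++ T
var ^ var ++ T ^ F
var ^ var ++ F ^ F
var ^ var ++ lit ^ F
var ^ var ++ lit ^ var

[E [E [T [T [F var]] ^ [F var]]] ++ [T [T [F lit]] ^ [F var]]]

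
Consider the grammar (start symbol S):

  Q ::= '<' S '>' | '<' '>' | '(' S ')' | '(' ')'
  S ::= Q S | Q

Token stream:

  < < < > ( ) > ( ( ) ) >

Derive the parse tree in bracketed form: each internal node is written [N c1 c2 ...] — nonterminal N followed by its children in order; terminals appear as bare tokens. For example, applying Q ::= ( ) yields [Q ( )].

[S [Q < [S [Q < [S [Q < >] [S [Q ( )]]] >] [S [Q ( [S [Q ( )]] )]]] >]]

S
Q
< S >
< Q S >
< < S > S >
< < Q S > S >
< < < > S > S >
< < < > Q > S >
< < < > ( ) > S >
< < < > ( ) > Q >
< < < > ( ) > ( S ) >
< < < > ( ) > ( Q ) >
< < < > ( ) > ( ( ) ) >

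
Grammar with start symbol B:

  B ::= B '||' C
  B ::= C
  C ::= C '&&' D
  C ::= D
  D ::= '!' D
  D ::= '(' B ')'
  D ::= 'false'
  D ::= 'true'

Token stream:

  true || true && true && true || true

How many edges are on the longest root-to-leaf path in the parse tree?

[B [B [B [C [D true]]] || [C [C [C [D true]] && [D true]] && [D true]]] || [C [D true]]]

6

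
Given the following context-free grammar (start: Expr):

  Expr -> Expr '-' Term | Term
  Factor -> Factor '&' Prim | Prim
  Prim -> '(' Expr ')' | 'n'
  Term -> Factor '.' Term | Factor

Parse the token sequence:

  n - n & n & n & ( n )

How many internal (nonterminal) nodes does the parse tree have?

18

[Expr [Expr [Term [Factor [Prim n]]]] - [Term [Factor [Factor [Factor [Factor [Prim n]] & [Prim n]] & [Prim n]] & [Prim ( [Expr [Term [Factor [Prim n]]]] )]]]]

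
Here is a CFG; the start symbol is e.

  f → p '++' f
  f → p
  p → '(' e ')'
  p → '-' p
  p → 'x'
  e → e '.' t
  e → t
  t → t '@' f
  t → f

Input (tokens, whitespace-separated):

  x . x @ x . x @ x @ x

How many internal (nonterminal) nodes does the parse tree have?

21

[e [e [e [t [f [p x]]]] . [t [t [f [p x]]] @ [f [p x]]]] . [t [t [t [f [p x]]] @ [f [p x]]] @ [f [p x]]]]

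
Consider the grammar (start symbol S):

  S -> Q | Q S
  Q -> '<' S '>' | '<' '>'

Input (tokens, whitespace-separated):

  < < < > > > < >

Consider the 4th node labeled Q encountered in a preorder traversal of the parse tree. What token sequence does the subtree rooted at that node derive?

[S [Q < [S [Q < [S [Q < >]] >]] >] [S [Q < >]]]

< >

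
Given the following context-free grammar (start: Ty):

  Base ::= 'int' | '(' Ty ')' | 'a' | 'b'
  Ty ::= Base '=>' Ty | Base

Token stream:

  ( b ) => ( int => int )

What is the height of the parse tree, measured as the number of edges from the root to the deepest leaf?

[Ty [Base ( [Ty [Base b]] )] => [Ty [Base ( [Ty [Base int] => [Ty [Base int]]] )]]]

6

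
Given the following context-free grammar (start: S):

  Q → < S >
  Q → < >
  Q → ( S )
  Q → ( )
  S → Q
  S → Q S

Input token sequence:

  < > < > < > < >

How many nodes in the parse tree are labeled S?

4

[S [Q < >] [S [Q < >] [S [Q < >] [S [Q < >]]]]]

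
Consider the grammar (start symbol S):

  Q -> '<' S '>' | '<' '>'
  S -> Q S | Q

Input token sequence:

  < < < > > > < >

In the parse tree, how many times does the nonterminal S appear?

[S [Q < [S [Q < [S [Q < >]] >]] >] [S [Q < >]]]

4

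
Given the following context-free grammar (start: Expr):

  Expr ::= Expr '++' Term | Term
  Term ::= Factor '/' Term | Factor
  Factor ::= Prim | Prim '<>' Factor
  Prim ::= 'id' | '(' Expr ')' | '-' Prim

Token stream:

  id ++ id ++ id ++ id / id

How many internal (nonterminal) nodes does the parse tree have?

[Expr [Expr [Expr [Expr [Term [Factor [Prim id]]]] ++ [Term [Factor [Prim id]]]] ++ [Term [Factor [Prim id]]]] ++ [Term [Factor [Prim id]] / [Term [Factor [Prim id]]]]]

19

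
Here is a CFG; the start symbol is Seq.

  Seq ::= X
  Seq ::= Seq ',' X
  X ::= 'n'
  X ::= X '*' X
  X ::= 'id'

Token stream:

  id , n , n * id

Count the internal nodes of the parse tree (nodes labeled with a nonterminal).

8

[Seq [Seq [Seq [X id]] , [X n]] , [X [X n] * [X id]]]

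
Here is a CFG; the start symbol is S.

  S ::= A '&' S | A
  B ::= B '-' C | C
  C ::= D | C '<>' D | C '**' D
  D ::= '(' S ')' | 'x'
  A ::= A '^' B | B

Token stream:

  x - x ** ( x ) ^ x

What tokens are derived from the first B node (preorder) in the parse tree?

x - x ** ( x )

[S [A [A [B [B [C [D x]]] - [C [C [D x]] ** [D ( [S [A [B [C [D x]]]]] )]]]] ^ [B [C [D x]]]]]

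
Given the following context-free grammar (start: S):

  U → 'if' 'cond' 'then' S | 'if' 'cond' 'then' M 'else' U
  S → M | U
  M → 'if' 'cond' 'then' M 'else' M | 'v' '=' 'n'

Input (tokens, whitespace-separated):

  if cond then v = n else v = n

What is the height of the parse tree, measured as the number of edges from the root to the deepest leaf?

[S [M if cond then [M v = n] else [M v = n]]]

3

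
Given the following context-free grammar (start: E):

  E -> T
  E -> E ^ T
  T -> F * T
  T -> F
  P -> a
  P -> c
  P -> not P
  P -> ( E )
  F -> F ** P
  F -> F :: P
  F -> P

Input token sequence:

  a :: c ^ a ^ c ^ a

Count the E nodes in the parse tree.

[E [E [E [E [T [F [F [P a]] :: [P c]]]] ^ [T [F [P a]]]] ^ [T [F [P c]]]] ^ [T [F [P a]]]]

4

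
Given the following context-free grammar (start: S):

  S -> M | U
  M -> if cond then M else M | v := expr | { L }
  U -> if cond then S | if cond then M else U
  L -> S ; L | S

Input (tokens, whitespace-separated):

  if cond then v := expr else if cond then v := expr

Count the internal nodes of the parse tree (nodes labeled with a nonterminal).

[S [U if cond then [M v := expr] else [U if cond then [S [M v := expr]]]]]

6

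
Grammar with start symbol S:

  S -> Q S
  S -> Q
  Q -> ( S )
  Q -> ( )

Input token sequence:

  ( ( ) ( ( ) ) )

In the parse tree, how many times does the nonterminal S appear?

4

[S [Q ( [S [Q ( )] [S [Q ( [S [Q ( )]] )]]] )]]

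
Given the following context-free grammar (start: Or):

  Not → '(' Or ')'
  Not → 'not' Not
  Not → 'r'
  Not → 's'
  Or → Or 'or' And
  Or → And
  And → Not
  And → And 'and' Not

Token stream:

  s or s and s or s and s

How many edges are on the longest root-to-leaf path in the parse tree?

5

[Or [Or [Or [And [Not s]]] or [And [And [Not s]] and [Not s]]] or [And [And [Not s]] and [Not s]]]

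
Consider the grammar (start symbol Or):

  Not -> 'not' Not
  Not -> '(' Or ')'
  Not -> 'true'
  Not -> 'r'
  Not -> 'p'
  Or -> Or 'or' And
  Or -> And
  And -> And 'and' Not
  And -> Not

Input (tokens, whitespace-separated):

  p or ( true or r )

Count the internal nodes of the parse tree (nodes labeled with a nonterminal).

12

[Or [Or [And [Not p]]] or [And [Not ( [Or [Or [And [Not true]]] or [And [Not r]]] )]]]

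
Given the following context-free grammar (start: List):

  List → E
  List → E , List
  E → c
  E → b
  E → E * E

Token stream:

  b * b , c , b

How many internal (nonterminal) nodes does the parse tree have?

[List [E [E b] * [E b]] , [List [E c] , [List [E b]]]]

8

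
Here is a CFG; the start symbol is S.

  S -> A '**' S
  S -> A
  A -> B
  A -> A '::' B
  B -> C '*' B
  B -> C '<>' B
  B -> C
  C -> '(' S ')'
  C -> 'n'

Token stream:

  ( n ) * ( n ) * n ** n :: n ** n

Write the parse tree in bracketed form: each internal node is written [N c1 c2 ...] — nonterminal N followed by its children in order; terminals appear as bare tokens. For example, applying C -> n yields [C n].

[S [A [B [C ( [S [A [B [C n]]]] )] * [B [C ( [S [A [B [C n]]]] )] * [B [C n]]]]] ** [S [A [A [B [C n]]] :: [B [C n]]] ** [S [A [B [C n]]]]]]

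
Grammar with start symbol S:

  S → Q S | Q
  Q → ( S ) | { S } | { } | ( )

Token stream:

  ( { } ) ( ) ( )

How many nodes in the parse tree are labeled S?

4

[S [Q ( [S [Q { }]] )] [S [Q ( )] [S [Q ( )]]]]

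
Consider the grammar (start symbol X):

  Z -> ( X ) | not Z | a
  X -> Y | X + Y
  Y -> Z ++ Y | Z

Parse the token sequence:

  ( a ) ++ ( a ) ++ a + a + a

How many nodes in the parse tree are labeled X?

[X [X [X [Y [Z ( [X [Y [Z a]]] )] ++ [Y [Z ( [X [Y [Z a]]] )] ++ [Y [Z a]]]]] + [Y [Z a]]] + [Y [Z a]]]

5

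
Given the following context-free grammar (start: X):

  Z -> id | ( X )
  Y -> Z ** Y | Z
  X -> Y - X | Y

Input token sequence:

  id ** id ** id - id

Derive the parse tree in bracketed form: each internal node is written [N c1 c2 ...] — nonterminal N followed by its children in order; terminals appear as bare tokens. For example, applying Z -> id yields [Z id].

[X [Y [Z id] ** [Y [Z id] ** [Y [Z id]]]] - [X [Y [Z id]]]]

X
Y - X
Z ** Y - X
id ** Y - X
id ** Z ** Y - X
id ** id ** Y - X
id ** id ** Z - X
id ** id ** id - X
id ** id ** id - Y
id ** id ** id - Z
id ** id ** id - id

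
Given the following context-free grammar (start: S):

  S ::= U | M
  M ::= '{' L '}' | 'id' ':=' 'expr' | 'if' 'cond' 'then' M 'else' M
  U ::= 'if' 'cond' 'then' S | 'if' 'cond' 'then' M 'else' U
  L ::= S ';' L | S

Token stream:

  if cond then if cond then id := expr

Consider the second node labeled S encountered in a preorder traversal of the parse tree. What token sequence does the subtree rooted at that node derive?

[S [U if cond then [S [U if cond then [S [M id := expr]]]]]]

if cond then id := expr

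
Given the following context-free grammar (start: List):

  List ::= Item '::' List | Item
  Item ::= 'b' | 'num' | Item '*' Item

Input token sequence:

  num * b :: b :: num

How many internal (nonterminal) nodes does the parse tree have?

[List [Item [Item num] * [Item b]] :: [List [Item b] :: [List [Item num]]]]

8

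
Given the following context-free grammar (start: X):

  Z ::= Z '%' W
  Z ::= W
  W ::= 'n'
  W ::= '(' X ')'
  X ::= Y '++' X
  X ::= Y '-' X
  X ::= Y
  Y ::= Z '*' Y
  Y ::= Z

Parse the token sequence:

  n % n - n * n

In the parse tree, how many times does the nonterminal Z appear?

4

[X [Y [Z [Z [W n]] % [W n]]] - [X [Y [Z [W n]] * [Y [Z [W n]]]]]]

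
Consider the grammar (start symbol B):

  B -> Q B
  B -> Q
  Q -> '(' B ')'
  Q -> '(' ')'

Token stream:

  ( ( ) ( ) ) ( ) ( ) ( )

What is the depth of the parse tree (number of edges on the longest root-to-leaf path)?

5

[B [Q ( [B [Q ( )] [B [Q ( )]]] )] [B [Q ( )] [B [Q ( )] [B [Q ( )]]]]]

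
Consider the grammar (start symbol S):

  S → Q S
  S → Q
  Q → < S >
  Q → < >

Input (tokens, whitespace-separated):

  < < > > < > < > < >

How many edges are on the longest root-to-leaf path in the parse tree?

5

[S [Q < [S [Q < >]] >] [S [Q < >] [S [Q < >] [S [Q < >]]]]]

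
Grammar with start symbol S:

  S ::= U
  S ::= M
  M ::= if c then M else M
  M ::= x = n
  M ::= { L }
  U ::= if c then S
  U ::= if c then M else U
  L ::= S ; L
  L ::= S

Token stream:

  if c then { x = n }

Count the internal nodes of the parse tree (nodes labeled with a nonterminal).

7

[S [U if c then [S [M { [L [S [M x = n]]] }]]]]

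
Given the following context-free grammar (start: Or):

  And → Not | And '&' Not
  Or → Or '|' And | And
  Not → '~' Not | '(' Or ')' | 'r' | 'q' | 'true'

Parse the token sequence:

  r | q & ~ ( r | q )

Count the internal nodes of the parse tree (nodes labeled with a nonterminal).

15

[Or [Or [And [Not r]]] | [And [And [Not q]] & [Not ~ [Not ( [Or [Or [And [Not r]]] | [And [Not q]]] )]]]]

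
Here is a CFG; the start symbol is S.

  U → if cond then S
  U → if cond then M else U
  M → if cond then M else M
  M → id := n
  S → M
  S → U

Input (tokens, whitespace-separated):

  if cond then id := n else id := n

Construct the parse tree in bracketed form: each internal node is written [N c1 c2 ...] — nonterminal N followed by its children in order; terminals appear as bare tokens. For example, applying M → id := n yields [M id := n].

[S [M if cond then [M id := n] else [M id := n]]]

S
M
if cond then M else M
if cond then id := n else M
if cond then id := n else id := n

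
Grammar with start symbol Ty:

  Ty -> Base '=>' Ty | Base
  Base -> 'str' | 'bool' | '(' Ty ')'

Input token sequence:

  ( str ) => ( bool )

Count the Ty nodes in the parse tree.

[Ty [Base ( [Ty [Base str]] )] => [Ty [Base ( [Ty [Base bool]] )]]]

4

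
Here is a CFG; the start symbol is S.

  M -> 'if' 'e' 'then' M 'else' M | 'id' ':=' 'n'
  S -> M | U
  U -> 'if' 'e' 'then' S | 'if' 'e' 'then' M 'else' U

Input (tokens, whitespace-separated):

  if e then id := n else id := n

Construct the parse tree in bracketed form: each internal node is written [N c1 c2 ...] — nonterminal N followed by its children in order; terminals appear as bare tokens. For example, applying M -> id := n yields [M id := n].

S
M
if e then M else M
if e then id := n else M
if e then id := n else id := n

[S [M if e then [M id := n] else [M id := n]]]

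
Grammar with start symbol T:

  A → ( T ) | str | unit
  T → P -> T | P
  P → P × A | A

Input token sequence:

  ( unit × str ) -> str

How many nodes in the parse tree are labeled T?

[T [P [A ( [T [P [P [A unit]] × [A str]]] )]] -> [T [P [A str]]]]

3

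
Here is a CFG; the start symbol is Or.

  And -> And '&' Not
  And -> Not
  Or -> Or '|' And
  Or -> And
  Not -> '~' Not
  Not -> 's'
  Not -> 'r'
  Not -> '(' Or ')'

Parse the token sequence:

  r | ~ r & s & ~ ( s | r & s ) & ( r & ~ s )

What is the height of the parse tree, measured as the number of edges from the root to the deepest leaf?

9

[Or [Or [And [Not r]]] | [And [And [And [And [Not ~ [Not r]]] & [Not s]] & [Not ~ [Not ( [Or [Or [And [Not s]]] | [And [And [Not r]] & [Not s]]] )]]] & [Not ( [Or [And [And [Not r]] & [Not ~ [Not s]]]] )]]]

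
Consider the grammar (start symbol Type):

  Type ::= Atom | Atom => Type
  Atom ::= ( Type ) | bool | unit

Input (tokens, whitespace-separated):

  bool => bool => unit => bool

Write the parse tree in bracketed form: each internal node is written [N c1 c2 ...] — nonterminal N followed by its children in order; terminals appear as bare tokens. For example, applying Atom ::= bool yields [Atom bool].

Type
Atom => Type
bool => Type
bool => Atom => Type
bool => bool => Type
bool => bool => Atom => Type
bool => bool => unit => Type
bool => bool => unit => Atom
bool => bool => unit => bool

[Type [Atom bool] => [Type [Atom bool] => [Type [Atom unit] => [Type [Atom bool]]]]]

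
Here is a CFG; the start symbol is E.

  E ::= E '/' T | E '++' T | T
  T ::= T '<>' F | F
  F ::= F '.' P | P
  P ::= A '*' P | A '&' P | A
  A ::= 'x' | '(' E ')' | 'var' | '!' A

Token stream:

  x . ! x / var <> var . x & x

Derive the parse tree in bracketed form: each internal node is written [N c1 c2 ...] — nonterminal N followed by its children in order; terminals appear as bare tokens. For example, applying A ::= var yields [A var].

E
E / T
T / T
F / T
F . P / T
P . P / T
A . P / T
x . P / T
x . A / T
x . ! A / T
x . ! x / T
x . ! x / T <> F
x . ! x / F <> F
x . ! x / P <> F
x . ! x / A <> F
x . ! x / var <> F
x . ! x / var <> F . P
x . ! x / var <> P . P
x . ! x / var <> A . P
x . ! x / var <> var . P
x . ! x / var <> var . A & P
x . ! x / var <> var . x & P
x . ! x / var <> var . x & A
x . ! x / var <> var . x & x

[E [E [T [F [F [P [A x]]] . [P [A ! [A x]]]]]] / [T [T [F [P [A var]]]] <> [F [F [P [A var]]] . [P [A x] & [P [A x]]]]]]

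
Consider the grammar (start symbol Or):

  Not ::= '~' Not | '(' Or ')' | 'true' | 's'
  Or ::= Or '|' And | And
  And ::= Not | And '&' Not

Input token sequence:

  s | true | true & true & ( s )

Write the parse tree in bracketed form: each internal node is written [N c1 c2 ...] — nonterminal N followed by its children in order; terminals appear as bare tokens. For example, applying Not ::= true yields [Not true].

[Or [Or [Or [And [Not s]]] | [And [Not true]]] | [And [And [And [Not true]] & [Not true]] & [Not ( [Or [And [Not s]]] )]]]

Or
Or | And
Or | And | And
And | And | And
Not | And | And
s | And | And
s | Not | And
s | true | And
s | true | And & Not
s | true | And & Not & Not
s | true | Not & Not & Not
s | true | true & Not & Not
s | true | true & true & Not
s | true | true & true & ( Or )
s | true | true & true & ( And )
s | true | true & true & ( Not )
s | true | true & true & ( s )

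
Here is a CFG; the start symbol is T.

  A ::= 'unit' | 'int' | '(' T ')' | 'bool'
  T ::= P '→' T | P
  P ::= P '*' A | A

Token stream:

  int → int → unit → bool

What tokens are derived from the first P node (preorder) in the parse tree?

[T [P [A int]] → [T [P [A int]] → [T [P [A unit]] → [T [P [A bool]]]]]]

int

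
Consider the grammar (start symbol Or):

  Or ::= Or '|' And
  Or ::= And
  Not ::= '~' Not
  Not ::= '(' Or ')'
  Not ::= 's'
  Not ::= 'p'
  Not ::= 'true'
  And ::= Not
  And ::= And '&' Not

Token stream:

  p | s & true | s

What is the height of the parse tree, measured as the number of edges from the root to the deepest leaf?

5

[Or [Or [Or [And [Not p]]] | [And [And [Not s]] & [Not true]]] | [And [Not s]]]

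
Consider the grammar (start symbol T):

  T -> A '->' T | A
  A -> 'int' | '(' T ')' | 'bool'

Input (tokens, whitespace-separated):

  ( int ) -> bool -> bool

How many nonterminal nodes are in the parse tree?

[T [A ( [T [A int]] )] -> [T [A bool] -> [T [A bool]]]]

8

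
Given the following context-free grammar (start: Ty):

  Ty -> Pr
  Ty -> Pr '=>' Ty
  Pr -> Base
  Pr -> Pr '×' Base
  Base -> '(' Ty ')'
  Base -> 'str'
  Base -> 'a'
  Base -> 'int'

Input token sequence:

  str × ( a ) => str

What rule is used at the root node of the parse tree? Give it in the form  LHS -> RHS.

Ty -> Pr '=>' Ty

[Ty [Pr [Pr [Base str]] × [Base ( [Ty [Pr [Base a]]] )]] => [Ty [Pr [Base str]]]]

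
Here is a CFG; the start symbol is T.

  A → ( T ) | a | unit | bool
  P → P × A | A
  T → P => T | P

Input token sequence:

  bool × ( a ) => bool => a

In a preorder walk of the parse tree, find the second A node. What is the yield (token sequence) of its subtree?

( a )

[T [P [P [A bool]] × [A ( [T [P [A a]]] )]] => [T [P [A bool]] => [T [P [A a]]]]]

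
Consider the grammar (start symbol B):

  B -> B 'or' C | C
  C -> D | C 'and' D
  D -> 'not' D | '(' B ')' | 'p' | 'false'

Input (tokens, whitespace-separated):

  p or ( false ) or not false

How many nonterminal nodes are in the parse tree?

13

[B [B [B [C [D p]]] or [C [D ( [B [C [D false]]] )]]] or [C [D not [D false]]]]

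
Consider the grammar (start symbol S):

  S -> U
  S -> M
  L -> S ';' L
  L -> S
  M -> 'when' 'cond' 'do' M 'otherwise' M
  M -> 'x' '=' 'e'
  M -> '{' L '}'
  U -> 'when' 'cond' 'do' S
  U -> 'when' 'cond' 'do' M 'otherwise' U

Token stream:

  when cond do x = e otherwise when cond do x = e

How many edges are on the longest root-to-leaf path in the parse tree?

5

[S [U when cond do [M x = e] otherwise [U when cond do [S [M x = e]]]]]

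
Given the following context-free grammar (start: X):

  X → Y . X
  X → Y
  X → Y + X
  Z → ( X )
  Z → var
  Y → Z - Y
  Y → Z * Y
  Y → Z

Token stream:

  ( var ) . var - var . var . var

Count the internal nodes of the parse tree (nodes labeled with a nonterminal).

17

[X [Y [Z ( [X [Y [Z var]]] )]] . [X [Y [Z var] - [Y [Z var]]] . [X [Y [Z var]] . [X [Y [Z var]]]]]]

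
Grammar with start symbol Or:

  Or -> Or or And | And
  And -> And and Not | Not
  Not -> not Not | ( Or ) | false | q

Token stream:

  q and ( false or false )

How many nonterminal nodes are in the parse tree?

11

[Or [And [And [Not q]] and [Not ( [Or [Or [And [Not false]]] or [And [Not false]]] )]]]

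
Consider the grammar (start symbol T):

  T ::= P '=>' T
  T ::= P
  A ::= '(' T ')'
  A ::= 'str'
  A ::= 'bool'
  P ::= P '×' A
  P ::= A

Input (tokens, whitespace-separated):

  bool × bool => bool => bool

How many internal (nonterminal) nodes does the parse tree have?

11

[T [P [P [A bool]] × [A bool]] => [T [P [A bool]] => [T [P [A bool]]]]]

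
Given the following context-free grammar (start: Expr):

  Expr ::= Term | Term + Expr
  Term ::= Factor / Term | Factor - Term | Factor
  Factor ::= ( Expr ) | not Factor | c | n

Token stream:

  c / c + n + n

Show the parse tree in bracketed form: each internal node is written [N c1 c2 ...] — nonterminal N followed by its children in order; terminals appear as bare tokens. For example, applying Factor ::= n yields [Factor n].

Expr
Term + Expr
Factor / Term + Expr
c / Term + Expr
c / Factor + Expr
c / c + Expr
c / c + Term + Expr
c / c + Factor + Expr
c / c + n + Expr
c / c + n + Term
c / c + n + Factor
c / c + n + n

[Expr [Term [Factor c] / [Term [Factor c]]] + [Expr [Term [Factor n]] + [Expr [Term [Factor n]]]]]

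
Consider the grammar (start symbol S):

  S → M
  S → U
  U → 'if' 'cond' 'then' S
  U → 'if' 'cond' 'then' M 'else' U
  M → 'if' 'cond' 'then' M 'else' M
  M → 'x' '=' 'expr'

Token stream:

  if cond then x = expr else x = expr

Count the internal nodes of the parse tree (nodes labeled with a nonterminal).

4

[S [M if cond then [M x = expr] else [M x = expr]]]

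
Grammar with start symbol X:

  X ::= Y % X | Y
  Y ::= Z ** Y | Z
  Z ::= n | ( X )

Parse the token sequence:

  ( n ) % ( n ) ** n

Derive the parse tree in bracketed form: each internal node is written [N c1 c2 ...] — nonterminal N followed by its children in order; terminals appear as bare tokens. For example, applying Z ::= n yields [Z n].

[X [Y [Z ( [X [Y [Z n]]] )]] % [X [Y [Z ( [X [Y [Z n]]] )] ** [Y [Z n]]]]]

X
Y % X
Z % X
( X ) % X
( Y ) % X
( Z ) % X
( n ) % X
( n ) % Y
( n ) % Z ** Y
( n ) % ( X ) ** Y
( n ) % ( Y ) ** Y
( n ) % ( Z ) ** Y
( n ) % ( n ) ** Y
( n ) % ( n ) ** Z
( n ) % ( n ) ** n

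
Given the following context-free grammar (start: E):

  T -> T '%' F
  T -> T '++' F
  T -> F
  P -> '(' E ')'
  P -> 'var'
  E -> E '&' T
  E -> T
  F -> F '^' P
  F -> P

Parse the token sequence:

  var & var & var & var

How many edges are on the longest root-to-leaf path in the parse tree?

[E [E [E [E [T [F [P var]]]] & [T [F [P var]]]] & [T [F [P var]]]] & [T [F [P var]]]]

7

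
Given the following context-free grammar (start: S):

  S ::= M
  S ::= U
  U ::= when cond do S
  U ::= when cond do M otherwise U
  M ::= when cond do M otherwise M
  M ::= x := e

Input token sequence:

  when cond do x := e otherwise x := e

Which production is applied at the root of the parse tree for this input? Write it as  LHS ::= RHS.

[S [M when cond do [M x := e] otherwise [M x := e]]]

S ::= M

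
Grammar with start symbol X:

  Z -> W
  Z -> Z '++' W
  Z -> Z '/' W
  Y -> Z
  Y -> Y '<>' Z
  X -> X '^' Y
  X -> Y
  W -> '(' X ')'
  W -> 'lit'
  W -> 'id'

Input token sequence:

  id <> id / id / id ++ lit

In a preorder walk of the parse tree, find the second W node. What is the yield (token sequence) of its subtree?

[X [Y [Y [Z [W id]]] <> [Z [Z [Z [Z [W id]] / [W id]] / [W id]] ++ [W lit]]]]

id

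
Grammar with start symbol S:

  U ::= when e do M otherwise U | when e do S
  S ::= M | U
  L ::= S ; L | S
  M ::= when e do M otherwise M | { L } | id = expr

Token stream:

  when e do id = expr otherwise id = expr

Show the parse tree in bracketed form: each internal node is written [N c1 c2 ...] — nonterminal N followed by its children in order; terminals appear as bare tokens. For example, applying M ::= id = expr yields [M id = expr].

S
M
when e do M otherwise M
when e do id = expr otherwise M
when e do id = expr otherwise id = expr

[S [M when e do [M id = expr] otherwise [M id = expr]]]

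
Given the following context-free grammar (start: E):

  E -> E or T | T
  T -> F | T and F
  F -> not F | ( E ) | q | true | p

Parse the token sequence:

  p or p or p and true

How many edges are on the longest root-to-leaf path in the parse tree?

5

[E [E [E [T [F p]]] or [T [F p]]] or [T [T [F p]] and [F true]]]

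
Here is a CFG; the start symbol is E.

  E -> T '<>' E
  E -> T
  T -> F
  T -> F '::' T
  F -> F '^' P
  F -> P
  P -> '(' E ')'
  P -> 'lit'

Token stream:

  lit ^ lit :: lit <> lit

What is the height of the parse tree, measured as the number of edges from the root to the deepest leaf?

5

[E [T [F [F [P lit]] ^ [P lit]] :: [T [F [P lit]]]] <> [E [T [F [P lit]]]]]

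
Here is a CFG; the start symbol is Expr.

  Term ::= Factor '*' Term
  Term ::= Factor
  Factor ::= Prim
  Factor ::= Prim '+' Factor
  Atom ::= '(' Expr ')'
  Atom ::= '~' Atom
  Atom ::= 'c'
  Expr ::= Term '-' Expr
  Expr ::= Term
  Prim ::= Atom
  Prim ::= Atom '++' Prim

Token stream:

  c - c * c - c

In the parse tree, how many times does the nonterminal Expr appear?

[Expr [Term [Factor [Prim [Atom c]]]] - [Expr [Term [Factor [Prim [Atom c]]] * [Term [Factor [Prim [Atom c]]]]] - [Expr [Term [Factor [Prim [Atom c]]]]]]]

3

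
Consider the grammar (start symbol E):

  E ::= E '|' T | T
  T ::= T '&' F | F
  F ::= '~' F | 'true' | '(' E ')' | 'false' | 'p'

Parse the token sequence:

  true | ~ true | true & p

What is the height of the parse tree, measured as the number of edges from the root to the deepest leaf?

5

[E [E [E [T [F true]]] | [T [F ~ [F true]]]] | [T [T [F true]] & [F p]]]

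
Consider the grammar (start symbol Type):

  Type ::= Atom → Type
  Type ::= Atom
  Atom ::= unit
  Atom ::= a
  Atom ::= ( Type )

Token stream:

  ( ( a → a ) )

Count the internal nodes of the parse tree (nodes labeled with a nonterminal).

[Type [Atom ( [Type [Atom ( [Type [Atom a] → [Type [Atom a]]] )]] )]]

8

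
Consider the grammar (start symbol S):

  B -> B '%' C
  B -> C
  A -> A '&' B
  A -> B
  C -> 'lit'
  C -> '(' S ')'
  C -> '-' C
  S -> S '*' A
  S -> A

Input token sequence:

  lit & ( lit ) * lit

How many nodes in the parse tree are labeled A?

4

[S [S [A [A [B [C lit]]] & [B [C ( [S [A [B [C lit]]]] )]]]] * [A [B [C lit]]]]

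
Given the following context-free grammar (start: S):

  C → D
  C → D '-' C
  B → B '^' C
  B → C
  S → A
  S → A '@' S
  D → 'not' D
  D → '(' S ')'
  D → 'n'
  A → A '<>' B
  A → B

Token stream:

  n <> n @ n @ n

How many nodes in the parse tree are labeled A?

[S [A [A [B [C [D n]]]] <> [B [C [D n]]]] @ [S [A [B [C [D n]]]] @ [S [A [B [C [D n]]]]]]]

4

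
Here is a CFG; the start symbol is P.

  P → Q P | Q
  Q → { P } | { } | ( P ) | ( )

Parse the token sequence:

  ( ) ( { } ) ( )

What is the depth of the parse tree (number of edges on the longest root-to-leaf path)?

[P [Q ( )] [P [Q ( [P [Q { }]] )] [P [Q ( )]]]]

5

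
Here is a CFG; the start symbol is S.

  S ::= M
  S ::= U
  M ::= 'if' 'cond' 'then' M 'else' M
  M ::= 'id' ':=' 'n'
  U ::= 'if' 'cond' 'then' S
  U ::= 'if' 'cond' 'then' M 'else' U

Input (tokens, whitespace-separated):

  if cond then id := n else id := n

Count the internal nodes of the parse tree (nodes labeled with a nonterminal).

[S [M if cond then [M id := n] else [M id := n]]]

4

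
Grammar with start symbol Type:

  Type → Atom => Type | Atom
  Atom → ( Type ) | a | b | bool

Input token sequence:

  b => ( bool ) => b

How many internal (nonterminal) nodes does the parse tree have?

[Type [Atom b] => [Type [Atom ( [Type [Atom bool]] )] => [Type [Atom b]]]]

8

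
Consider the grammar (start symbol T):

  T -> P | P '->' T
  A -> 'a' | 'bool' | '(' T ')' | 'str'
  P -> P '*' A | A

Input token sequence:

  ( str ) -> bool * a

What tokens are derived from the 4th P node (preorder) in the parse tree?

bool

[T [P [A ( [T [P [A str]]] )]] -> [T [P [P [A bool]] * [A a]]]]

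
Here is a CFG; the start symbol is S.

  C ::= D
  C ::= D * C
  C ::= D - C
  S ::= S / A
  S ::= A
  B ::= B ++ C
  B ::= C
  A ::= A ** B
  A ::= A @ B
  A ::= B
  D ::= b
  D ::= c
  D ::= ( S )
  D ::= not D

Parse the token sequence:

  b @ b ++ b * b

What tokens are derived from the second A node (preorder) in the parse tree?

b

[S [A [A [B [C [D b]]]] @ [B [B [C [D b]]] ++ [C [D b] * [C [D b]]]]]]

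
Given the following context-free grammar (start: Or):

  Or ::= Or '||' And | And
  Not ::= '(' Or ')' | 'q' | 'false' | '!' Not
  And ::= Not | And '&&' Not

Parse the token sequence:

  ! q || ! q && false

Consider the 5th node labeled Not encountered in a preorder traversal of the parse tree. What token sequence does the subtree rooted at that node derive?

[Or [Or [And [Not ! [Not q]]]] || [And [And [Not ! [Not q]]] && [Not false]]]

false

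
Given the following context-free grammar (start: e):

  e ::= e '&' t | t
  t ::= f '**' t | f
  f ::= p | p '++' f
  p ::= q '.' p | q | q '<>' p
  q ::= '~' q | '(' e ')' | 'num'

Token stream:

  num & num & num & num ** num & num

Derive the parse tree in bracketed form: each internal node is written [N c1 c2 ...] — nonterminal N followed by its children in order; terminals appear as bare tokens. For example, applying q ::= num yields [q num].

[e [e [e [e [e [t [f [p [q num]]]]] & [t [f [p [q num]]]]] & [t [f [p [q num]]]]] & [t [f [p [q num]]] ** [t [f [p [q num]]]]]] & [t [f [p [q num]]]]]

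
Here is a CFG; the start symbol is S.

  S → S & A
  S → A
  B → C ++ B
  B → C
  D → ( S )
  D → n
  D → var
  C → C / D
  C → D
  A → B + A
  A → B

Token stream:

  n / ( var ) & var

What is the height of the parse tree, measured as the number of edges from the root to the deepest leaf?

11

[S [S [A [B [C [C [D n]] / [D ( [S [A [B [C [D var]]]]] )]]]]] & [A [B [C [D var]]]]]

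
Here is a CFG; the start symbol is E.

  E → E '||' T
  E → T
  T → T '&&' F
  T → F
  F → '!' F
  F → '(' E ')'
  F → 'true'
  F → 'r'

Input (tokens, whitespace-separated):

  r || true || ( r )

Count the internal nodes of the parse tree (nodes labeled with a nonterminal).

12

[E [E [E [T [F r]]] || [T [F true]]] || [T [F ( [E [T [F r]]] )]]]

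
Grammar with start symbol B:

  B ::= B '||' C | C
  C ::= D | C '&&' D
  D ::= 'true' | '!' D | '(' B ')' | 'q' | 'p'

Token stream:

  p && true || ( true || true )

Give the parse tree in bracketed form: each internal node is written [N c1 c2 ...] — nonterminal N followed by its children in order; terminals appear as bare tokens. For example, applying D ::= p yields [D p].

[B [B [C [C [D p]] && [D true]]] || [C [D ( [B [B [C [D true]]] || [C [D true]]] )]]]

B
B || C
C || C
C && D || C
D && D || C
p && D || C
p && true || C
p && true || D
p && true || ( B )
p && true || ( B || C )
p && true || ( C || C )
p && true || ( D || C )
p && true || ( true || C )
p && true || ( true || D )
p && true || ( true || true )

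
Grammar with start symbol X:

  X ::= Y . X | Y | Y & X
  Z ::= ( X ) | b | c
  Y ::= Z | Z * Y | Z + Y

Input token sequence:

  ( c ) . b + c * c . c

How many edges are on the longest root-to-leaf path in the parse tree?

[X [Y [Z ( [X [Y [Z c]]] )]] . [X [Y [Z b] + [Y [Z c] * [Y [Z c]]]] . [X [Y [Z c]]]]]

6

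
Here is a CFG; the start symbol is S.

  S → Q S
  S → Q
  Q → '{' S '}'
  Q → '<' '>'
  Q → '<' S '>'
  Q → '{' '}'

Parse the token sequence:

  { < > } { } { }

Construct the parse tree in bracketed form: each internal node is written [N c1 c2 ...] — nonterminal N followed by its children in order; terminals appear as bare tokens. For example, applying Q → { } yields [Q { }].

S
Q S
{ S } S
{ Q } S
{ < > } S
{ < > } Q S
{ < > } { } S
{ < > } { } Q
{ < > } { } { }

[S [Q { [S [Q < >]] }] [S [Q { }] [S [Q { }]]]]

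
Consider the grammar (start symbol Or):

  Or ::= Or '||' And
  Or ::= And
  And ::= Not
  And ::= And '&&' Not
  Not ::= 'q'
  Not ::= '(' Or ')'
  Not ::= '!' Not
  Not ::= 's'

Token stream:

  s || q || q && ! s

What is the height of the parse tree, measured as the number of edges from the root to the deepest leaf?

[Or [Or [Or [And [Not s]]] || [And [Not q]]] || [And [And [Not q]] && [Not ! [Not s]]]]

5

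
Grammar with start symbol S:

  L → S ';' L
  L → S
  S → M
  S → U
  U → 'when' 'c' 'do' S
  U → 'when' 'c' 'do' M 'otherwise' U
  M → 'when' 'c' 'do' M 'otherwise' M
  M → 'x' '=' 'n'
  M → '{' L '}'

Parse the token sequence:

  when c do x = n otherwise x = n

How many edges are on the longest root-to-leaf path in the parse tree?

3

[S [M when c do [M x = n] otherwise [M x = n]]]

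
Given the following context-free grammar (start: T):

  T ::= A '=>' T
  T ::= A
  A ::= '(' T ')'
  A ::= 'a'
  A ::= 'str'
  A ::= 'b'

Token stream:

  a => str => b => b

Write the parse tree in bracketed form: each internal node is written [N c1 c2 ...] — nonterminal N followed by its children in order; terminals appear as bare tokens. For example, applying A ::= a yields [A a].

T
A => T
a => T
a => A => T
a => str => T
a => str => A => T
a => str => b => T
a => str => b => A
a => str => b => b

[T [A a] => [T [A str] => [T [A b] => [T [A b]]]]]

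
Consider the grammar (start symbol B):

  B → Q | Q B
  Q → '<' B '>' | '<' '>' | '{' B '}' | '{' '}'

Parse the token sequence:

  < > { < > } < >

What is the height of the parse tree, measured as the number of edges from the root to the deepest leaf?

5

[B [Q < >] [B [Q { [B [Q < >]] }] [B [Q < >]]]]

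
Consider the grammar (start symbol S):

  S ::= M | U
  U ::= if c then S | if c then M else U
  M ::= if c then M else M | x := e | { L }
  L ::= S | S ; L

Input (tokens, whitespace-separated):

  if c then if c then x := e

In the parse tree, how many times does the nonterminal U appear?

2

[S [U if c then [S [U if c then [S [M x := e]]]]]]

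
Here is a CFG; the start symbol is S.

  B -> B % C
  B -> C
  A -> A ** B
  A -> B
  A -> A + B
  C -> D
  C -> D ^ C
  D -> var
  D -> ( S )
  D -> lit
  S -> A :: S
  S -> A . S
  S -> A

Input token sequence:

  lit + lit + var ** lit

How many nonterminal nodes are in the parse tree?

17

[S [A [A [A [A [B [C [D lit]]]] + [B [C [D lit]]]] + [B [C [D var]]]] ** [B [C [D lit]]]]]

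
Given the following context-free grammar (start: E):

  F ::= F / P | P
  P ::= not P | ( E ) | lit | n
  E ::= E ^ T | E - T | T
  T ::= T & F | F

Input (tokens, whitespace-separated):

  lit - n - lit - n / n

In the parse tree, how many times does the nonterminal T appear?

[E [E [E [E [T [F [P lit]]]] - [T [F [P n]]]] - [T [F [P lit]]]] - [T [F [F [P n]] / [P n]]]]

4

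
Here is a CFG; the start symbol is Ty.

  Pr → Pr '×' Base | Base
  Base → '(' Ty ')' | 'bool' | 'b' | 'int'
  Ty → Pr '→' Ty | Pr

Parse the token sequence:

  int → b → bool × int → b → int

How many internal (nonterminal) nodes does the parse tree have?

[Ty [Pr [Base int]] → [Ty [Pr [Base b]] → [Ty [Pr [Pr [Base bool]] × [Base int]] → [Ty [Pr [Base b]] → [Ty [Pr [Base int]]]]]]]

17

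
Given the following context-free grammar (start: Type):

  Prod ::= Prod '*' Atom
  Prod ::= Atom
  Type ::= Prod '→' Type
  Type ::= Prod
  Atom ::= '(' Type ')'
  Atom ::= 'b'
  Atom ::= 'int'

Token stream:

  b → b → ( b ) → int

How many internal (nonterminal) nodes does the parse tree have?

15

[Type [Prod [Atom b]] → [Type [Prod [Atom b]] → [Type [Prod [Atom ( [Type [Prod [Atom b]]] )]] → [Type [Prod [Atom int]]]]]]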